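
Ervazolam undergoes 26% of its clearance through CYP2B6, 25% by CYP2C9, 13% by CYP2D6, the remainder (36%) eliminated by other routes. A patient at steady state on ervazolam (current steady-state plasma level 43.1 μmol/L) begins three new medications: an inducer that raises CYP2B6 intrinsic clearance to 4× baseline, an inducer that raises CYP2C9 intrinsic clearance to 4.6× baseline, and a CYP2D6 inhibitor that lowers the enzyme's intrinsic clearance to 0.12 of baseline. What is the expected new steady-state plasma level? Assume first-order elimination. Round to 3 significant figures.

CYP2B6: 0.26 × 4 = 1.04
CYP2C9: 0.25 × 4.6 = 1.15
CYP2D6: 0.13 × 0.12 = 0.0156
Other: 0.36 (unchanged)
Relative clearance = 1.04 + 1.15 + 0.0156 + 0.36 = 2.5656.
Steady-state plasma level ∝ 1/CL: new value = 43.1 / 2.5656 = 16.8 μmol/L.

16.8 μmol/L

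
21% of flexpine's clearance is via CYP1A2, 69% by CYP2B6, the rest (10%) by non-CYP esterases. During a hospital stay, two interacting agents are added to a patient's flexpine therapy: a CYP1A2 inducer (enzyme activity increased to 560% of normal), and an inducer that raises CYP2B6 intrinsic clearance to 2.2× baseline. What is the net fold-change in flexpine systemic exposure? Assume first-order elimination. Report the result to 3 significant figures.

The CYP1A2 pathway (21% of clearance) is boosted to 5.6× activity: 0.21 × 5.6 = 1.176.
The CYP2B6 pathway (69% of clearance) is boosted to 2.2× activity: 0.69 × 2.2 = 1.518.
Non-CYP routes (10%) are unchanged.
CL_new/CL_old = 1.176 + 1.518 + 0.1 = 2.794.
Systemic exposure ∝ 1/CL: fold-change = 1 / 2.794 = 0.358.

0.358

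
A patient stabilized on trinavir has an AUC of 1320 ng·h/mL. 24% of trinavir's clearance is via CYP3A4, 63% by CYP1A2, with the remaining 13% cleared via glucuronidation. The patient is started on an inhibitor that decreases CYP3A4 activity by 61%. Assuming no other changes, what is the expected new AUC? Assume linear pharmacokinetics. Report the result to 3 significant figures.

CYP3A4: 0.24 × 0.39 = 0.0936
CYP1A2: 0.63 (unchanged)
Other: 0.13 (unchanged)
Relative clearance = 0.0936 + 0.63 + 0.13 = 0.8536.
New AUC = baseline ÷ relative clearance = 1320 / 0.8536 = 1.55 × 10³ ng·h/mL.

1.55 × 10³ ng·h/mL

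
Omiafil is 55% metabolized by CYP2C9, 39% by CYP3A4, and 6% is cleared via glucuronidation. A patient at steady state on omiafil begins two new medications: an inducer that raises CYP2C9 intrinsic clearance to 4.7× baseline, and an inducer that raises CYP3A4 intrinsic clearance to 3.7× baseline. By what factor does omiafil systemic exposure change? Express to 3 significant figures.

0.245

CYP2C9: 0.55 × 4.7 = 2.585
CYP3A4: 0.39 × 3.7 = 1.443
Other: 0.06 (unchanged)
CL_new/CL_old = 2.585 + 1.443 + 0.06 = 4.088.
Systemic exposure ∝ 1/CL: fold-change = 1 / 4.088 = 0.245.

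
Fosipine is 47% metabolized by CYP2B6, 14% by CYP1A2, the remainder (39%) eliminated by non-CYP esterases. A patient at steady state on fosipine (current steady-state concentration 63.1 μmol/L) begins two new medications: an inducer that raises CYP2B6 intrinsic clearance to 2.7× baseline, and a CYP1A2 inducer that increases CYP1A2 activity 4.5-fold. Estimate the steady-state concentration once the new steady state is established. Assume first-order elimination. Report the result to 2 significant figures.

The CYP2B6 pathway (47% of clearance) increases to 2.7× activity: 0.47 × 2.7 = 1.269.
The CYP1A2 pathway (14% of clearance) increases to 4.5× activity: 0.14 × 4.5 = 0.63.
The remaining 39% of clearance is unaffected.
Relative clearance = 1.269 + 0.63 + 0.39 = 2.289.
Dividing the baseline by the relative clearance: 63.1 / 2.289 = 28 μmol/L.

28 μmol/L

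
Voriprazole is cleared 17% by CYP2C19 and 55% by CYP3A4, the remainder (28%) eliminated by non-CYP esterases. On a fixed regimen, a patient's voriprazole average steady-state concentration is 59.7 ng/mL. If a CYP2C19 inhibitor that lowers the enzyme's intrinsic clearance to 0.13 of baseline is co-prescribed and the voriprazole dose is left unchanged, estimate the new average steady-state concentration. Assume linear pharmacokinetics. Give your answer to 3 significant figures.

The CYP2C19 pathway (17% of clearance) drops to 0.13× activity: 0.17 × 0.13 = 0.0221.
CYP3A4 (55%) and the residual 28% are unaffected.
New clearance relative to baseline: 0.0221 + 0.55 + 0.28 = 0.8521.
Average steady-state concentration ∝ 1/CL, so new value = 59.7 / 0.8521 = 70.1 ng/mL.

70.1 ng/mL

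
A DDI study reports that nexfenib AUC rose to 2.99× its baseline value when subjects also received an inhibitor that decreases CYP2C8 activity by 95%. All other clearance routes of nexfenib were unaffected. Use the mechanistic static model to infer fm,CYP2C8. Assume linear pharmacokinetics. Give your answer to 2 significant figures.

0.70

Let x = fm,CYP2C8. Because AUC ∝ 1/CL, relative clearance fell to 1/2.99 = 0.3344.
Only the CYP2C8 route changed, so 0.3344 = x·0.05 + (1 − x), giving x = 0.70.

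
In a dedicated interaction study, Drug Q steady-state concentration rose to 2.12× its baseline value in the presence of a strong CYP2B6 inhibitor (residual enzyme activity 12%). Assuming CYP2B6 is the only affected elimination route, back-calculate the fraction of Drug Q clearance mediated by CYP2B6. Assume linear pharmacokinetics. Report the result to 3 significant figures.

Write x for the fraction cleared via CYP2B6. The observed steady-state concentration change means clearance fell to 1/2.12 = 0.4717 of baseline.
Only the CYP2B6 route changed, so 0.4717 = x·0.12 + (1 − x), giving x = 0.600.

0.600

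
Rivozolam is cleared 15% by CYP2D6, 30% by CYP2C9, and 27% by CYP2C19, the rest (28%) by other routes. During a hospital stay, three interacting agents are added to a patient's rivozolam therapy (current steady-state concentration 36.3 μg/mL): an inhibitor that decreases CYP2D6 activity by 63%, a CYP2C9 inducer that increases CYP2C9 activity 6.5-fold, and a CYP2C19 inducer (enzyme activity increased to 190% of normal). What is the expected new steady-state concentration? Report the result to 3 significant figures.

13.0 μg/mL

The CYP2D6 pathway (15% of clearance) is reduced to 0.37× activity: 0.15 × 0.37 = 0.0555.
The CYP2C9 pathway (30% of clearance) increases to 6.5× activity: 0.3 × 6.5 = 1.95.
The CYP2C19 pathway (27% of clearance) rises to 1.9× activity: 0.27 × 1.9 = 0.513.
Non-CYP routes (28%) are unchanged.
Relative clearance = 0.0555 + 1.95 + 0.513 + 0.28 = 2.7985.
Steady-state concentration ∝ 1/CL: new value = 36.3 / 2.7985 = 13.0 μg/mL.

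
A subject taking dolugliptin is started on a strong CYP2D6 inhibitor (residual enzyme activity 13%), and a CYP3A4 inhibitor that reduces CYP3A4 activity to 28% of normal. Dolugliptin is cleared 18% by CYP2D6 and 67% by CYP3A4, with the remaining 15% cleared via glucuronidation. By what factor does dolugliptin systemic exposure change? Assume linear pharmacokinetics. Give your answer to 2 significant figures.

2.8

The CYP2D6 pathway (18% of clearance) is reduced to 0.13× activity: 0.18 × 0.13 = 0.0234.
The CYP3A4 pathway (67% of clearance) falls to 0.28× activity: 0.67 × 0.28 = 0.1876.
Non-CYP routes (15%) are unchanged.
New clearance relative to baseline: 0.0234 + 0.1876 + 0.15 = 0.361.
Net systemic exposure ratio = 1 / 0.361 = 2.8.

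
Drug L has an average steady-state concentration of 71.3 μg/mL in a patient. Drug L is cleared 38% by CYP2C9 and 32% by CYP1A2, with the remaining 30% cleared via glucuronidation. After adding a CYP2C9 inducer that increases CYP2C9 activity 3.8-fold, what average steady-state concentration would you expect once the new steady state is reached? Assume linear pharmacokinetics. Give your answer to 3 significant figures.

The CYP2C9 pathway (38% of clearance) is boosted to 3.8× activity: 0.38 × 3.8 = 1.444.
CYP1A2 (32%) and the residual 30% are unaffected.
CL_new/CL_old = 1.444 + 0.32 + 0.3 = 2.064.
With dosing unchanged, average steady-state concentration scales as 1/CL: 71.3 / 2.064 = 34.5 μg/mL.

34.5 μg/mL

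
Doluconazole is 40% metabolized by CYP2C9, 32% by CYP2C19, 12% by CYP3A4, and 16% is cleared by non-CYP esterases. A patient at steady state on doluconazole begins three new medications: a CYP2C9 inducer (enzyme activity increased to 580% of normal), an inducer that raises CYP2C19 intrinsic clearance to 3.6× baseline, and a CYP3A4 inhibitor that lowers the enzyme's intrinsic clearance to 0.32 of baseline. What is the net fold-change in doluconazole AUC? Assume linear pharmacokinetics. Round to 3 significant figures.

0.272

The CYP2C9 pathway (40% of clearance) rises to 5.8× activity: 0.4 × 5.8 = 2.32.
The CYP2C19 pathway (32% of clearance) is boosted to 3.6× activity: 0.32 × 3.6 = 1.152.
The CYP3A4 pathway (12% of clearance) drops to 0.32× activity: 0.12 × 0.32 = 0.0384.
The remaining 16% of clearance is unaffected.
CL_new/CL_old = 2.32 + 1.152 + 0.0384 + 0.16 = 3.6704.
Net AUC ratio = 1 / 3.6704 = 0.272.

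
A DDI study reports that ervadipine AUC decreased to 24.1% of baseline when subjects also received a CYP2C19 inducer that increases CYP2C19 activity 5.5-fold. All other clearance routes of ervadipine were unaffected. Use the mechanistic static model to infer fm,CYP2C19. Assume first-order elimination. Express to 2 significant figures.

0.70

Write x for the fraction cleared via CYP2C19. The observed AUC change means clearance rose to 1/0.241 = 4.149 of baseline.
Setting x·5.5 + (1 − x) = 4.149 and solving: x = (4.149 − 1)/(5.5 − 1) = 0.70.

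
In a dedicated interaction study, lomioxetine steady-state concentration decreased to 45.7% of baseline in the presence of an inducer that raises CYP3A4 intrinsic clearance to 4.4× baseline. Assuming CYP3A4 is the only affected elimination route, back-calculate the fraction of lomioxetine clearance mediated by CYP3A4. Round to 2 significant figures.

0.35

CL'/CL = 1 / 0.457 = 2.188
4.4·fm + (1 − fm) = 2.188
fm = (2.188 − 1) / (4.4 − 1) = 0.35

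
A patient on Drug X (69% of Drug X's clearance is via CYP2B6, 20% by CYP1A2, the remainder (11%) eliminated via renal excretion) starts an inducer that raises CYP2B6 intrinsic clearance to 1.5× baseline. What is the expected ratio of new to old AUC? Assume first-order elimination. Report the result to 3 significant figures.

The CYP2B6 pathway (69% of clearance) rises to 1.5× activity: 0.69 × 1.5 = 1.035.
CYP1A2 (20%) and the residual 11% are unaffected.
CL_new/CL_old = 1.035 + 0.2 + 0.11 = 1.345.
Since AUC ∝ 1/CL, the ratio is 1 / 1.345 = 0.743.

0.743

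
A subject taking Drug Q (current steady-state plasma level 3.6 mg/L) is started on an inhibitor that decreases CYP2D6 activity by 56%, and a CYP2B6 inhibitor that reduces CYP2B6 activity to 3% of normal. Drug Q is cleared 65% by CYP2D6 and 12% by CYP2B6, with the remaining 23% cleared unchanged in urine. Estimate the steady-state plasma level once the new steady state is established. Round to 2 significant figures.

6.9 mg/L

CYP2D6: 0.65 × 0.44 = 0.286
CYP2B6: 0.12 × 0.03 = 0.0036
Other: 0.23 (unchanged)
Relative clearance = 0.286 + 0.0036 + 0.23 = 0.5196.
New steady-state plasma level = 3.6 / 0.5196 = 6.9 mg/L (concentration scales inversely with clearance).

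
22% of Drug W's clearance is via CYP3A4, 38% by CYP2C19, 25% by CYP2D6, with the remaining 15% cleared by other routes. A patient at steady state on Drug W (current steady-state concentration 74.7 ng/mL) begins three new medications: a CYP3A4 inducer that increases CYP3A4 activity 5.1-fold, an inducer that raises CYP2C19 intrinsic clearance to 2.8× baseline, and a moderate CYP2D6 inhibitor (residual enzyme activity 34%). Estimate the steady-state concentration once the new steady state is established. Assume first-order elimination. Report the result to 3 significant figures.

30.9 ng/mL

CYP3A4: 0.22 × 5.1 = 1.122
CYP2C19: 0.38 × 2.8 = 1.064
CYP2D6: 0.25 × 0.34 = 0.085
Other: 0.15 (unchanged)
CL_new/CL_old = 1.122 + 1.064 + 0.085 + 0.15 = 2.421.
Steady-state concentration ∝ 1/CL: new value = 74.7 / 2.421 = 30.9 ng/mL.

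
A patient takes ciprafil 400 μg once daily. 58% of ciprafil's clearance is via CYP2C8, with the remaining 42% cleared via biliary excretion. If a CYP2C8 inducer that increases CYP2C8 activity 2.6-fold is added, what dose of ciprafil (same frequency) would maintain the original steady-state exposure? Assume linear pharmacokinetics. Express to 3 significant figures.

771 μg

CYP2C8: 0.58 × 2.6 = 1.508
Other: 0.42 (unchanged)
Relative clearance = 1.508 + 0.42 = 1.928.
To maintain the same steady-state level, dose must scale with clearance: new dose = 400 × 1.928 = 771 μg.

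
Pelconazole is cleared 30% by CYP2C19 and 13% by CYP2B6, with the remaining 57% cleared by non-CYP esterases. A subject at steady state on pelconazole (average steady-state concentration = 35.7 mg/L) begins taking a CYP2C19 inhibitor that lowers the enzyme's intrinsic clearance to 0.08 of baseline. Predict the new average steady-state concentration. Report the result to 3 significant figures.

49.3 mg/L

The CYP2C19 pathway (30% of clearance) falls to 0.08× activity: 0.3 × 0.08 = 0.024.
CYP2B6 (13%) and the residual 57% are unaffected.
New clearance relative to baseline: 0.024 + 0.13 + 0.57 = 0.724.
Average steady-state concentration ∝ 1/CL, so new value = 35.7 / 0.724 = 49.3 mg/L.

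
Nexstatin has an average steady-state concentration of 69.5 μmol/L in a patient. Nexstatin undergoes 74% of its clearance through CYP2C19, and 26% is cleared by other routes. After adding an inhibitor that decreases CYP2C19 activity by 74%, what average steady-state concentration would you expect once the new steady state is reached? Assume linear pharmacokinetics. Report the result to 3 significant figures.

The CYP2C19 pathway (74% of clearance) falls to 0.26× activity: 0.74 × 0.26 = 0.1924.
Non-CYP routes (26%) are unchanged.
Relative clearance = 0.1924 + 0.26 = 0.4524.
New average steady-state concentration = baseline ÷ relative clearance = 69.5 / 0.4524 = 154 μmol/L.

154 μmol/L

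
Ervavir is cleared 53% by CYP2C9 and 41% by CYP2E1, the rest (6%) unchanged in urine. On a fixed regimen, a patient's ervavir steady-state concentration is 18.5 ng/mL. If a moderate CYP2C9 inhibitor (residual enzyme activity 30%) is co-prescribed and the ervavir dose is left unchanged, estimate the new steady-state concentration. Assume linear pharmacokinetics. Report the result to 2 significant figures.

The CYP2C9 pathway (53% of clearance) falls to 0.3× activity: 0.53 × 0.3 = 0.159.
CYP2E1 (41%) and the residual 6% are unaffected.
CL_new/CL_old = 0.159 + 0.41 + 0.06 = 0.629.
With dosing unchanged, steady-state concentration scales as 1/CL: 18.5 / 0.629 = 29 ng/mL.

29 ng/mL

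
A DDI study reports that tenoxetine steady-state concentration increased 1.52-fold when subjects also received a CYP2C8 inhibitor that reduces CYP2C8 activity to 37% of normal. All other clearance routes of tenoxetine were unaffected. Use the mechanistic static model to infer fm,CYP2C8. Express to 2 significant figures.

Write x for the fraction cleared via CYP2C8. The observed steady-state concentration change means clearance fell to 1/1.52 = 0.6579 of baseline.
Only the CYP2C8 route changed, so 0.6579 = x·0.37 + (1 − x), giving x = 0.54.

0.54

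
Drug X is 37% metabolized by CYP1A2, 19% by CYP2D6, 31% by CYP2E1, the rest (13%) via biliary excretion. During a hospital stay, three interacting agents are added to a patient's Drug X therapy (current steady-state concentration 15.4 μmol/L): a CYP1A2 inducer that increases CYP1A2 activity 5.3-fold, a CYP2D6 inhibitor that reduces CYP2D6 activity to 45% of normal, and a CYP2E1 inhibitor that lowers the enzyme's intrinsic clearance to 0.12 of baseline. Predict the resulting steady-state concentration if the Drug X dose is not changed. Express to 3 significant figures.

The CYP1A2 pathway (37% of clearance) rises to 5.3× activity: 0.37 × 5.3 = 1.961.
The CYP2D6 pathway (19% of clearance) drops to 0.45× activity: 0.19 × 0.45 = 0.0855.
The CYP2E1 pathway (31% of clearance) drops to 0.12× activity: 0.31 × 0.12 = 0.0372.
The remaining 13% of clearance is unaffected.
Relative clearance = 1.961 + 0.0855 + 0.0372 + 0.13 = 2.2137.
Dividing the baseline by the relative clearance: 15.4 / 2.2137 = 6.96 μmol/L.

6.96 μmol/L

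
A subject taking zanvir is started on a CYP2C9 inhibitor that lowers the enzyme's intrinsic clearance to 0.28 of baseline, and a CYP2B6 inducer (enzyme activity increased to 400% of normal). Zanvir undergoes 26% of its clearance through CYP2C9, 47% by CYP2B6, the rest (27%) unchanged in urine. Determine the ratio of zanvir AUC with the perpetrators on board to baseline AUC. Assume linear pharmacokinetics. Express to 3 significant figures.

0.450

CYP2C9: 0.26 × 0.28 = 0.0728
CYP2B6: 0.47 × 4 = 1.88
Other: 0.27 (unchanged)
Relative clearance = 0.0728 + 1.88 + 0.27 = 2.2228.
AUC ∝ 1/CL: fold-change = 1 / 2.2228 = 0.450.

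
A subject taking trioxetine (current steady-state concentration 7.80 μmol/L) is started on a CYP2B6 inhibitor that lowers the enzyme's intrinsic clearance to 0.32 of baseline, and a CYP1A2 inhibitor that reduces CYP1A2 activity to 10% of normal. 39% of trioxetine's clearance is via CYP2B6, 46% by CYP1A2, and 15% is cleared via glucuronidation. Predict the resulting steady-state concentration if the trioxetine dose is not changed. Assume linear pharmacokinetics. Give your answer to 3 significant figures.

24.3 μmol/L

The CYP2B6 pathway (39% of clearance) falls to 0.32× activity: 0.39 × 0.32 = 0.1248.
The CYP1A2 pathway (46% of clearance) drops to 0.1× activity: 0.46 × 0.1 = 0.046.
The remaining 15% of clearance is unaffected.
New clearance relative to baseline: 0.1248 + 0.046 + 0.15 = 0.3208.
New steady-state concentration = 7.80 / 0.3208 = 24.3 μmol/L (concentration scales inversely with clearance).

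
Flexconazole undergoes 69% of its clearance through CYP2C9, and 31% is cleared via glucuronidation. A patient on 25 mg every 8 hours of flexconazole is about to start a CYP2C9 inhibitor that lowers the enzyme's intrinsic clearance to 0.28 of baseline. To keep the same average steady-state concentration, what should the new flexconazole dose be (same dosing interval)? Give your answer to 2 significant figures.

The CYP2C9 pathway (69% of clearance) falls to 0.28× activity: 0.69 × 0.28 = 0.1932.
The remaining 31% of clearance is unaffected.
CL_new/CL_old = 0.1932 + 0.31 = 0.5032.
Exposure is unchanged when dose changes in proportion to clearance. New dose = 25 mg × 0.5032 = 13 mg.

13 mg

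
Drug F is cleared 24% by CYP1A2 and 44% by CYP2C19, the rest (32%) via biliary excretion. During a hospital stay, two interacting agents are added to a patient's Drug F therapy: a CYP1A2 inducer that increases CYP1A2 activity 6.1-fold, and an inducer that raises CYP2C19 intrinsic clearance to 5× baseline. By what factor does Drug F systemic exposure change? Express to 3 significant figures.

0.251

The CYP1A2 pathway (24% of clearance) is boosted to 6.1× activity: 0.24 × 6.1 = 1.464.
The CYP2C19 pathway (44% of clearance) is boosted to 5× activity: 0.44 × 5 = 2.2.
The remaining 32% of clearance is unaffected.
New clearance relative to baseline: 1.464 + 2.2 + 0.32 = 3.984.
Systemic exposure ∝ 1/CL: fold-change = 1 / 3.984 = 0.251.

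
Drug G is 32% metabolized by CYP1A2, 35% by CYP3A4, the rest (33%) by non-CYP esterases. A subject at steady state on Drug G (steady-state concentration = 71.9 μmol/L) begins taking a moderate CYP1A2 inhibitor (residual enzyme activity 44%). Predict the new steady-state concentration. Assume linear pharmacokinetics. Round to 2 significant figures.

88 μmol/L

The CYP1A2 pathway (32% of clearance) falls to 0.44× activity: 0.32 × 0.44 = 0.1408.
CYP3A4 (35%) and the residual 33% are unaffected.
CL_new/CL_old = 0.1408 + 0.35 + 0.33 = 0.8208.
Steady-state concentration ∝ 1/CL, so new value = 71.9 / 0.8208 = 88 μmol/L.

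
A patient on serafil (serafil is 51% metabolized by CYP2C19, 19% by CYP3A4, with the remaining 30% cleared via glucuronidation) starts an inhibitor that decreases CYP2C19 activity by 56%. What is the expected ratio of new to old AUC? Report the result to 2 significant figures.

1.4

The CYP2C19 pathway (51% of clearance) drops to 0.44× activity: 0.51 × 0.44 = 0.2244.
CYP3A4 (19%) and the residual 30% are unaffected.
Relative clearance = 0.2244 + 0.19 + 0.3 = 0.7144.
Since AUC ∝ 1/CL, the ratio is 1 / 0.7144 = 1.4.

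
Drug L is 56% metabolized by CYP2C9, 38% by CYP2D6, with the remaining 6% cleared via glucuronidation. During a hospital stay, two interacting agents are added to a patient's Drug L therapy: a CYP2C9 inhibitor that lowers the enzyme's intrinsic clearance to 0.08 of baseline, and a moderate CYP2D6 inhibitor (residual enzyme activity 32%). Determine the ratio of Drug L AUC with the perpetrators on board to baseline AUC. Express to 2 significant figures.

CYP2C9: 0.56 × 0.08 = 0.0448
CYP2D6: 0.38 × 0.32 = 0.1216
Other: 0.06 (unchanged)
CL_new/CL_old = 0.0448 + 0.1216 + 0.06 = 0.2264.
AUC ∝ 1/CL: fold-change = 1 / 0.2264 = 4.4.

4.4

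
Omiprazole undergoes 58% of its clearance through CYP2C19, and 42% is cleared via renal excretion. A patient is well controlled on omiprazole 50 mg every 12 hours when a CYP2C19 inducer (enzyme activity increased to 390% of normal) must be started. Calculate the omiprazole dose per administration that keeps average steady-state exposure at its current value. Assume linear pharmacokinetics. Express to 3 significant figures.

The CYP2C19 pathway (58% of clearance) rises to 3.9× activity: 0.58 × 3.9 = 2.262.
The remaining 42% of clearance is unaffected.
New clearance relative to baseline: 2.262 + 0.42 = 2.682.
To maintain the same steady-state level, dose must scale with clearance: new dose = 50 × 2.682 = 134 mg.

134 mg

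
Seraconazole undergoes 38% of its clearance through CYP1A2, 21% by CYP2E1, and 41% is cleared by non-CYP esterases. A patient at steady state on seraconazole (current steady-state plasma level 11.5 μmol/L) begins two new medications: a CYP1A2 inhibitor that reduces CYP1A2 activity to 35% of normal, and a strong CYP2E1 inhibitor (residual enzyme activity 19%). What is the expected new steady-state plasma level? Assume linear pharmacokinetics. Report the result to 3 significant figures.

19.7 μmol/L

The CYP1A2 pathway (38% of clearance) falls to 0.35× activity: 0.38 × 0.35 = 0.133.
The CYP2E1 pathway (21% of clearance) falls to 0.19× activity: 0.21 × 0.19 = 0.0399.
Non-CYP routes (41%) are unchanged.
CL_new/CL_old = 0.133 + 0.0399 + 0.41 = 0.5829.
Dividing the baseline by the relative clearance: 11.5 / 0.5829 = 19.7 μmol/L.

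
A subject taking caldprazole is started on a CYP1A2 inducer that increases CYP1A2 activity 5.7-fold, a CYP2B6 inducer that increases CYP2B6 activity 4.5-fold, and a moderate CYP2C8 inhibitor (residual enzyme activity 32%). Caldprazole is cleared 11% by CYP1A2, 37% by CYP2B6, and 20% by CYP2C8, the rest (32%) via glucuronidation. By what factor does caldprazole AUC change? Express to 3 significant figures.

CYP1A2: 0.11 × 5.7 = 0.627
CYP2B6: 0.37 × 4.5 = 1.665
CYP2C8: 0.2 × 0.32 = 0.064
Other: 0.32 (unchanged)
Relative clearance = 0.627 + 1.665 + 0.064 + 0.32 = 2.676.
AUC ∝ 1/CL: fold-change = 1 / 2.676 = 0.374.

0.374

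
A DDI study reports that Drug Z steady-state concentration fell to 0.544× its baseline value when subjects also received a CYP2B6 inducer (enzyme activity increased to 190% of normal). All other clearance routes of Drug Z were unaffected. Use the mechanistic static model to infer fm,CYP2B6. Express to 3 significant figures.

0.931

CL'/CL = 1 / 0.544 = 1.838
1.9·fm + (1 − fm) = 1.838
fm = (1.838 − 1) / (1.9 − 1) = 0.931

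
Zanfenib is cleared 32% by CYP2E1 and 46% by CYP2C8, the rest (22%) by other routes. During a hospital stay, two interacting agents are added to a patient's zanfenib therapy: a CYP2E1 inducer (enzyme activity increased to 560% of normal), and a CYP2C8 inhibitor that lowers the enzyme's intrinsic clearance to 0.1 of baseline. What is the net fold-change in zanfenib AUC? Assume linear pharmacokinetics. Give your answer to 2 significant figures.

The CYP2E1 pathway (32% of clearance) increases to 5.6× activity: 0.32 × 5.6 = 1.792.
The CYP2C8 pathway (46% of clearance) falls to 0.1× activity: 0.46 × 0.1 = 0.046.
Non-CYP routes (22%) are unchanged.
CL_new/CL_old = 1.792 + 0.046 + 0.22 = 2.058.
Net AUC ratio = 1 / 2.058 = 0.49.

0.49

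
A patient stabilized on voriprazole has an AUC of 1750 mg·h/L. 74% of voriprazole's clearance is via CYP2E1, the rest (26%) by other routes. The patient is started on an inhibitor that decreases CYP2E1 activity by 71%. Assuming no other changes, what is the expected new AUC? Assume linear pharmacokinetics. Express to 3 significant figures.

3.69 × 10³ mg·h/L

CYP2E1: 0.74 × 0.29 = 0.2146
Other: 0.26 (unchanged)
Relative clearance = 0.2146 + 0.26 = 0.4746.
AUC ∝ 1/CL, so new value = 1750 / 0.4746 = 3.69 × 10³ mg·h/L.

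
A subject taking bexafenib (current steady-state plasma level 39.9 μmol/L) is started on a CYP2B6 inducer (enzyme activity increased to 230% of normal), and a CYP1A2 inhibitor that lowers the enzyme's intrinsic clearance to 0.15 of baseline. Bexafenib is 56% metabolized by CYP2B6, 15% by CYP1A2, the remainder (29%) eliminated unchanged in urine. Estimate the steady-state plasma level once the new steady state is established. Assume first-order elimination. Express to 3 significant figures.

The CYP2B6 pathway (56% of clearance) is boosted to 2.3× activity: 0.56 × 2.3 = 1.288.
The CYP1A2 pathway (15% of clearance) is reduced to 0.15× activity: 0.15 × 0.15 = 0.0225.
The remaining 29% of clearance is unaffected.
Relative clearance = 1.288 + 0.0225 + 0.29 = 1.6005.
Dividing the baseline by the relative clearance: 39.9 / 1.6005 = 24.9 μmol/L.

24.9 μmol/L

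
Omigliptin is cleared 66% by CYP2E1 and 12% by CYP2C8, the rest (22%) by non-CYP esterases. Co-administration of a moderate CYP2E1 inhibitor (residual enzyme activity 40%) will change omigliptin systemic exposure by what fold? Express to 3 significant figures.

1.66

The CYP2E1 pathway (66% of clearance) falls to 0.4× activity: 0.66 × 0.4 = 0.264.
CYP2C8 (12%) and the residual 22% are unaffected.
New clearance relative to baseline: 0.264 + 0.12 + 0.22 = 0.604.
Systemic exposure is inversely proportional to clearance, so the fold-change is 1 / 0.604 = 1.66.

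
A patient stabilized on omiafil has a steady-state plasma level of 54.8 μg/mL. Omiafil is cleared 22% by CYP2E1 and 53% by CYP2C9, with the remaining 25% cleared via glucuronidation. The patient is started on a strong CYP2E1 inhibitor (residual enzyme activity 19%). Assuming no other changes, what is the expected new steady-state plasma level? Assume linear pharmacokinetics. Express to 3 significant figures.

The CYP2E1 pathway (22% of clearance) is reduced to 0.19× activity: 0.22 × 0.19 = 0.0418.
CYP2C9 (53%) and the residual 25% are unaffected.
CL_new/CL_old = 0.0418 + 0.53 + 0.25 = 0.8218.
With dosing unchanged, steady-state plasma level scales as 1/CL: 54.8 / 0.8218 = 66.7 μg/mL.

66.7 μg/mL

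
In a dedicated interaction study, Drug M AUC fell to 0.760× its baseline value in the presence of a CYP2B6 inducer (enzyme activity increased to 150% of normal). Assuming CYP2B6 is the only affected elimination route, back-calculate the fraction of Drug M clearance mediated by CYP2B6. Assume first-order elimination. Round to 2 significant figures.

CL'/CL = 1 / 0.760 = 1.316
1.5·fm + (1 − fm) = 1.316
fm = (1.316 − 1) / (1.5 − 1) = 0.63

0.63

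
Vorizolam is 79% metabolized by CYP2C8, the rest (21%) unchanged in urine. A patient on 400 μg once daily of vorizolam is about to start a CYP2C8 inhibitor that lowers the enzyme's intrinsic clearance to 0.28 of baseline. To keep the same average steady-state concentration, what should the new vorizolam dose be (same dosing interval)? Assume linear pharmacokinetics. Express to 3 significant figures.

172 μg

CYP2C8: 0.79 × 0.28 = 0.2212
Other: 0.21 (unchanged)
CL_new/CL_old = 0.2212 + 0.21 = 0.4312.
To maintain the same steady-state level, dose must scale with clearance: new dose = 400 × 0.4312 = 172 μg.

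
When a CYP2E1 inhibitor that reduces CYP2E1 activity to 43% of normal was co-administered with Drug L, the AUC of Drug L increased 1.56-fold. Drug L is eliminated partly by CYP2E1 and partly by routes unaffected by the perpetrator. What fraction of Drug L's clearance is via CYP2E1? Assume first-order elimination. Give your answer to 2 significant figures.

Let x = fm,CYP2E1. Because AUC ∝ 1/CL, relative clearance fell to 1/1.56 = 0.641.
Setting x·0.43 + (1 − x) = 0.641 and solving: x = (0.641 − 1)/(0.43 − 1) = 0.63.

0.63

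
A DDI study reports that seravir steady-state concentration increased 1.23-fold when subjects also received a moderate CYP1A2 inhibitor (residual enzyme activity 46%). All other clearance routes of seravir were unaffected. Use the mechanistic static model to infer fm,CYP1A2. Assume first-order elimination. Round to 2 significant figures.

0.35

Write x for the fraction cleared via CYP1A2. The observed steady-state concentration change means clearance fell to 1/1.23 = 0.813 of baseline.
Setting x·0.46 + (1 − x) = 0.813 and solving: x = (0.813 − 1)/(0.46 − 1) = 0.35.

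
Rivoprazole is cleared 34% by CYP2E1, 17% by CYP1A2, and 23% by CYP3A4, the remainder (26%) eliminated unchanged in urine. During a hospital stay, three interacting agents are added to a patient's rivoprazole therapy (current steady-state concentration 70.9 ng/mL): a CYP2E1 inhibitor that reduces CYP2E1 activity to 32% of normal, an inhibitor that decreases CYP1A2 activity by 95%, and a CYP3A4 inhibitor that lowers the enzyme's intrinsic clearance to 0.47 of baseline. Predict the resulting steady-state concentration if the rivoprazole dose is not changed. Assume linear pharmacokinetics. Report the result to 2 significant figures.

1.5 × 10² ng/mL

The CYP2E1 pathway (34% of clearance) is reduced to 0.32× activity: 0.34 × 0.32 = 0.1088.
The CYP1A2 pathway (17% of clearance) drops to 0.05× activity: 0.17 × 0.05 = 0.0085.
The CYP3A4 pathway (23% of clearance) is reduced to 0.47× activity: 0.23 × 0.47 = 0.1081.
Non-CYP routes (26%) are unchanged.
New clearance relative to baseline: 0.1088 + 0.0085 + 0.1081 + 0.26 = 0.4854.
Dividing the baseline by the relative clearance: 70.9 / 0.4854 = 1.5 × 10² ng/mL.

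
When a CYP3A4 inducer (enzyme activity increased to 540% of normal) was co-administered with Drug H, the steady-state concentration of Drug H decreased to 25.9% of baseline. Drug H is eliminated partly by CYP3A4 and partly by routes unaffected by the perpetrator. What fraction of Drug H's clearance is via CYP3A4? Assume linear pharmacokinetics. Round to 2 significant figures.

Call the CYP3A4 fraction fm. After the interaction, CL_new/CL_old = fm × 5.4 + (1 − fm).
Steady-state concentration ratio = 1 / (new CL fraction), so new CL fraction = 1 / 0.259 = 3.861.
fm × 5.4 + 1 − fm = 3.861  ⇒  fm × (5.4 − 1) = 2.861  ⇒  fm = 0.65.

0.65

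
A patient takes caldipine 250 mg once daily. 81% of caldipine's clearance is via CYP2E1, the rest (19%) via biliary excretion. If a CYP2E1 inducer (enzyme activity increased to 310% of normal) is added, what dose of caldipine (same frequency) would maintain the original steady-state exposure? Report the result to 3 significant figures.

The CYP2E1 pathway (81% of clearance) increases to 3.1× activity: 0.81 × 3.1 = 2.511.
Non-CYP routes (19%) are unchanged.
CL_new/CL_old = 2.511 + 0.19 = 2.701.
To maintain the same steady-state level, dose must scale with clearance: new dose = 250 × 2.701 = 675 mg.

675 mg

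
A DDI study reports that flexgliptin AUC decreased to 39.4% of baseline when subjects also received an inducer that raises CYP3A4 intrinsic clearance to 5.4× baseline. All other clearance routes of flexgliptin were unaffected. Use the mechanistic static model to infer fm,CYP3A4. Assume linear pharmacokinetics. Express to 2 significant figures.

Call the CYP3A4 fraction fm. After the interaction, CL_new/CL_old = fm × 5.4 + (1 − fm).
AUC ratio = 1 / (new CL fraction), so new CL fraction = 1 / 0.394 = 2.538.
fm × 5.4 + 1 − fm = 2.538  ⇒  fm × (5.4 − 1) = 1.538  ⇒  fm = 0.35.

0.35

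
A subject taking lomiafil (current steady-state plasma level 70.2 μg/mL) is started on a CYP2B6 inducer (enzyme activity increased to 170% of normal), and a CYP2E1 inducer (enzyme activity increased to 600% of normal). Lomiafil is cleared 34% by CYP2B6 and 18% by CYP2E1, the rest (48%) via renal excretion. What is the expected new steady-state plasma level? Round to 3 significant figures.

32.8 μg/mL

The CYP2B6 pathway (34% of clearance) rises to 1.7× activity: 0.34 × 1.7 = 0.578.
The CYP2E1 pathway (18% of clearance) rises to 6× activity: 0.18 × 6 = 1.08.
Non-CYP routes (48%) are unchanged.
New clearance relative to baseline: 0.578 + 1.08 + 0.48 = 2.138.
Dividing the baseline by the relative clearance: 70.2 / 2.138 = 32.8 μg/mL.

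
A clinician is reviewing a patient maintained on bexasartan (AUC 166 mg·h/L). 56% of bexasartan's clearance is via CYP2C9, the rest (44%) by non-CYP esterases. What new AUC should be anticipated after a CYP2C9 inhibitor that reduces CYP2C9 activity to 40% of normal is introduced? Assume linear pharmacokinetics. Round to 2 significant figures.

CYP2C9: 0.56 × 0.4 = 0.224
Other: 0.44 (unchanged)
CL_new/CL_old = 0.224 + 0.44 = 0.664.
New AUC = baseline ÷ relative clearance = 166 / 0.664 = 2.5 × 10² mg·h/L.

2.5 × 10² mg·h/L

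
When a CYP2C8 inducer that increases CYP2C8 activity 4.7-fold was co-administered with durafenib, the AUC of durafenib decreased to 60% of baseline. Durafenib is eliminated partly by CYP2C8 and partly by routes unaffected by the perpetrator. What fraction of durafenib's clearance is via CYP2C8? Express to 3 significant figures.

Let x = fm,CYP2C8. Because AUC ∝ 1/CL, relative clearance rose to 1/0.600 = 1.667.
Only the CYP2C8 route changed, so 1.667 = x·4.7 + (1 − x), giving x = 0.180.

0.180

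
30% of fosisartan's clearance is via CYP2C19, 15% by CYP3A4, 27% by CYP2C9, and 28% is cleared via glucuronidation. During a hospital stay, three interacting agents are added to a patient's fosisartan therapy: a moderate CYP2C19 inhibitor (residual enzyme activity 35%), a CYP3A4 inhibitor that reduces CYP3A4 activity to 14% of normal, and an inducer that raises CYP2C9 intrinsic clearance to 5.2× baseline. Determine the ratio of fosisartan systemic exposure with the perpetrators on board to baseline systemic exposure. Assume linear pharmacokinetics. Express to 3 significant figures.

0.552

The CYP2C19 pathway (30% of clearance) is reduced to 0.35× activity: 0.3 × 0.35 = 0.105.
The CYP3A4 pathway (15% of clearance) falls to 0.14× activity: 0.15 × 0.14 = 0.021.
The CYP2C9 pathway (27% of clearance) increases to 5.2× activity: 0.27 × 5.2 = 1.404.
Non-CYP routes (28%) are unchanged.
Relative clearance = 0.105 + 0.021 + 1.404 + 0.28 = 1.81.
Net systemic exposure ratio = 1 / 1.81 = 0.552.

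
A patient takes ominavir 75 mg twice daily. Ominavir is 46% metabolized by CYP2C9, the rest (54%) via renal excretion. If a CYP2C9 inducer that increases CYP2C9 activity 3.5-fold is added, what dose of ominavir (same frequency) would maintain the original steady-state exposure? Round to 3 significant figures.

161 mg

CYP2C9: 0.46 × 3.5 = 1.61
Other: 0.54 (unchanged)
Relative clearance = 1.61 + 0.54 = 2.15.
Css,avg = (dose rate)/CL, so holding Css fixed requires dose ∝ CL: 75 × 2.15 = 161 mg.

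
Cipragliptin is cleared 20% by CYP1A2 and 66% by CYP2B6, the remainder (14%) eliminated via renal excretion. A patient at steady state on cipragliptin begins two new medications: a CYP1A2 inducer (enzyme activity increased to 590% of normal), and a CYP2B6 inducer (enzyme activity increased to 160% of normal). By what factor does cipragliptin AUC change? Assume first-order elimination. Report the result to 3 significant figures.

0.421

The CYP1A2 pathway (20% of clearance) rises to 5.9× activity: 0.2 × 5.9 = 1.18.
The CYP2B6 pathway (66% of clearance) rises to 1.6× activity: 0.66 × 1.6 = 1.056.
Non-CYP routes (14%) are unchanged.
Relative clearance = 1.18 + 1.056 + 0.14 = 2.376.
AUC ∝ 1/CL: fold-change = 1 / 2.376 = 0.421.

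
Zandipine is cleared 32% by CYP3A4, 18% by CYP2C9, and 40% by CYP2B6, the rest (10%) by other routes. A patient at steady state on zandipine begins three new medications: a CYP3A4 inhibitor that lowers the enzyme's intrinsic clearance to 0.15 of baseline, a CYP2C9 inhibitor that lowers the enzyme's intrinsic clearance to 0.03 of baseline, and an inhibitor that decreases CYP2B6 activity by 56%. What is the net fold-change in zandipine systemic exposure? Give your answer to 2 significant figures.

CYP3A4: 0.32 × 0.15 = 0.048
CYP2C9: 0.18 × 0.03 = 0.0054
CYP2B6: 0.4 × 0.44 = 0.176
Other: 0.1 (unchanged)
Relative clearance = 0.048 + 0.0054 + 0.176 + 0.1 = 0.3294.
Because systemic exposure varies inversely with clearance, the combined effect is 1 / 0.3294 = 3.0.

3.0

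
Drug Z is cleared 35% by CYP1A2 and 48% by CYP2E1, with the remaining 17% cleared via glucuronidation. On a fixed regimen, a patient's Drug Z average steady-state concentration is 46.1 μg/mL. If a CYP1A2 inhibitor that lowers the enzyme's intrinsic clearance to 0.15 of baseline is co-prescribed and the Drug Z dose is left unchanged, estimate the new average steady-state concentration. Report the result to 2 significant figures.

The CYP1A2 pathway (35% of clearance) falls to 0.15× activity: 0.35 × 0.15 = 0.0525.
CYP2E1 (48%) and the residual 17% are unaffected.
CL_new/CL_old = 0.0525 + 0.48 + 0.17 = 0.7025.
Average steady-state concentration ∝ 1/CL, so new value = 46.1 / 0.7025 = 66 μg/mL.

66 μg/mL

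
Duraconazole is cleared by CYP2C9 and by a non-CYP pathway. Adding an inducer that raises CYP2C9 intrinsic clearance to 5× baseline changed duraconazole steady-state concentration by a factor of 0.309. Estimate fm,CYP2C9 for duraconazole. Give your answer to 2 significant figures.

0.56

Let fm be the CYP2C9 fraction. New clearance relative to baseline = fm × 5 + (1 − fm).
Steady-state concentration ratio = 1 / (new CL fraction), so new CL fraction = 1 / 0.309 = 3.236.
fm × 5 + 1 − fm = 3.236  ⇒  fm × (5 − 1) = 2.236  ⇒  fm = 0.56.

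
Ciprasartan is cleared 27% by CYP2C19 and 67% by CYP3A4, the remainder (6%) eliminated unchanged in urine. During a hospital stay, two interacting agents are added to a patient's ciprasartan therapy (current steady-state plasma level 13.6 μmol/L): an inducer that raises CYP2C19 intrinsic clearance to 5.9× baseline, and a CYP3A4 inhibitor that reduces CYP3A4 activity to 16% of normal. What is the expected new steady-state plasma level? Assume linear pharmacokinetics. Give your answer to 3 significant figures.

CYP2C19: 0.27 × 5.9 = 1.593
CYP3A4: 0.67 × 0.16 = 0.1072
Other: 0.06 (unchanged)
New clearance relative to baseline: 1.593 + 0.1072 + 0.06 = 1.7602.
New steady-state plasma level = 13.6 / 1.7602 = 7.73 μmol/L (concentration scales inversely with clearance).

7.73 μmol/L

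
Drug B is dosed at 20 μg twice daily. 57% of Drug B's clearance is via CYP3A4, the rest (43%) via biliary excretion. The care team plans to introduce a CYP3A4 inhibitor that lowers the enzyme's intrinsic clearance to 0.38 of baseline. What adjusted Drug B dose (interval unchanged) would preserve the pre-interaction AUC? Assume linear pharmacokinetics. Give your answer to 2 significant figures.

CYP3A4: 0.57 × 0.38 = 0.2166
Other: 0.43 (unchanged)
CL_new/CL_old = 0.2166 + 0.43 = 0.6466.
Exposure is unchanged when dose changes in proportion to clearance. New dose = 20 μg × 0.6466 = 13 μg.

13 μg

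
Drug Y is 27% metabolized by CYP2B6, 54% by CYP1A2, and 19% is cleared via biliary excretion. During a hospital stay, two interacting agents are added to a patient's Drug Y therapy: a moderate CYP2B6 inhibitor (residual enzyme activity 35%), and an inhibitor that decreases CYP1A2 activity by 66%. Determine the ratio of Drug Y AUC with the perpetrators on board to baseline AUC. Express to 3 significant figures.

2.14

The CYP2B6 pathway (27% of clearance) falls to 0.35× activity: 0.27 × 0.35 = 0.0945.
The CYP1A2 pathway (54% of clearance) is reduced to 0.34× activity: 0.54 × 0.34 = 0.1836.
Non-CYP routes (19%) are unchanged.
CL_new/CL_old = 0.0945 + 0.1836 + 0.19 = 0.4681.
Net AUC ratio = 1 / 0.4681 = 2.14.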